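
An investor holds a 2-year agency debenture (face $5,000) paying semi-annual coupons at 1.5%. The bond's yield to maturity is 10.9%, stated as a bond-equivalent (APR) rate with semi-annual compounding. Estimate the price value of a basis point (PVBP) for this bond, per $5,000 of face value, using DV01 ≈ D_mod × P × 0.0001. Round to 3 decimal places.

Periodic yield y = 0.0545.
  t   CF        PV=CF/(1+0.0545)^t    t·PV
  1        37.50        35.5619        35.5619
  2        37.50        33.7239        67.4478
  3        37.50        31.9810        95.9429
  4     5,037.50     4,074.0722    16,296.2889
  Σ                  4,175.3390    16,495.2415
P = 4,175.3390; D_Mac = 3.95064 half-year periods = 1.97532 yrs; D_mod = 1.87323 yrs.
DV01 ≈ 1.87323 × 4,175.3390 × 0.0001 = 0.782136.

$0.782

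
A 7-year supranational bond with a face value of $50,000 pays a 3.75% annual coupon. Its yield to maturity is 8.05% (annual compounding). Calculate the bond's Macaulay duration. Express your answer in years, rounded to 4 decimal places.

6.1696 years

Periodic yield y = 0.0805. Discount each cash flow and weight by its year:
  t   CF        PV=CF/(1+0.0805)^t    t·PV
  1     1,875.00     1,735.3077     1,735.3077
  2     1,875.00     1,606.0229     3,212.0458
  3     1,875.00     1,486.3701     4,459.1103
  4     1,875.00     1,375.6317     5,502.5270
  5     1,875.00     1,273.1437     6,365.7184
  6     1,875.00     1,178.2912     7,069.7474
  7    51,875.00    30,170.6531   211,194.5716
  Σ                 38,825.4204   239,539.0281
Price P = Σ PV = 38,825.4204.
Macaulay duration = Σ(t·PV) / P = 239,539.0281 / 38,825.4204 = 6.16964 years.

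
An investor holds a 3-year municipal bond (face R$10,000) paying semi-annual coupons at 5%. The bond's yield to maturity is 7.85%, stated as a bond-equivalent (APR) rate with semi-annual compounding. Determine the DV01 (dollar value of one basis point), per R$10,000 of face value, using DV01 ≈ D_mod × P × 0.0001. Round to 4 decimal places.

R$2.5054

Periodic yield y = 0.03925.
  t   CF        PV=CF/(1+0.03925)^t    t·PV
  1       250.00       240.5581       240.5581
  2       250.00       231.4728       462.9456
  3       250.00       222.7306       668.1918
  4       250.00       214.3186       857.2744
  5       250.00       206.2243     1,031.1215
  6    10,250.00     8,135.8637    48,815.1824
  Σ                  9,251.1681    52,075.2739
P = 9,251.1681; D_Mac = 5.62905 half-year periods = 2.81452 yrs; D_mod = 2.70823 yrs.
DV01 ≈ 2.70823 × 9,251.1681 × 0.0001 = 2.505426.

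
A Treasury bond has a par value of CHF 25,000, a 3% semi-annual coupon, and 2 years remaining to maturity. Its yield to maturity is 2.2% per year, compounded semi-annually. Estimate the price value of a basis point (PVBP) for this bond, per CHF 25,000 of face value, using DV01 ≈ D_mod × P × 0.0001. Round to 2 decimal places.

CHF 4.91

Periodic yield y = 0.011.
  t   CF        PV=CF/(1+0.011)^t    t·PV
  1       375.00       370.9199       370.9199
  2       375.00       366.8842       733.7683
  3       375.00       362.8923     1,088.6770
  4    25,375.00    24,288.5410    97,154.1642
  Σ                 25,389.2374    99,347.5294
P = 25,389.2374; D_Mac = 3.91298 half-year periods = 1.95649 yrs; D_mod = 1.93520 yrs.
DV01 ≈ 1.93520 × 25,389.2374 × 0.0001 = 4.913330.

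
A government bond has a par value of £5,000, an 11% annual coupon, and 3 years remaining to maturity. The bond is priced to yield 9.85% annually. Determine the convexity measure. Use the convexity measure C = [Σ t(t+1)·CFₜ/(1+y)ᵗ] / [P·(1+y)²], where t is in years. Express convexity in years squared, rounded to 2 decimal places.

8.70

With y = 0.0985:
  t   CF        PV=CF/(1+0.0985)^t    t·PV        t(t+1)·PV
  1       550.00       500.6827       500.6827       1,001.3655
  2       550.00       455.7877       911.5753       2,734.7260
  3     5,550.00     4,186.9020    12,560.7061      50,242.8244
  Σ                  5,143.3724    13,972.9642      53,978.9159
P = 5,143.3724.
Convexity = Σ t(t+1)·PV / [P·(1+y)²] = 53,978.9159 / (5,143.3724 × 1.206702) = 8.69713.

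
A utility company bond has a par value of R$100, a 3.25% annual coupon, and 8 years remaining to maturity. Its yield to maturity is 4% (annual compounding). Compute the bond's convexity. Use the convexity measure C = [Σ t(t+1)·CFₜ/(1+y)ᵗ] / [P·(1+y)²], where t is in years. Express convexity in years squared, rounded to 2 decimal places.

With y = 0.04:
  t   CF        PV=CF/(1+0.04)^t    t·PV        t(t+1)·PV
  1         3.25         3.1250         3.1250           6.2500
  2         3.25         3.0048         6.0096          18.0288
  3         3.25         2.8892         8.6677          34.6709
  4         3.25         2.7781        11.1125          55.5623
  5         3.25         2.6713        13.3563          80.1379
  6         3.25         2.5685        15.4111         107.8779
  7         3.25         2.4697        17.2881         138.3050
  8       103.25        75.4438       603.5501       5,431.9510
  Σ                     94.9504       678.5205       5,872.7838
P = 94.9504.
Convexity = Σ t(t+1)·PV / [P·(1+y)²] = 5,872.7838 / (94.9504 × 1.081600) = 57.18477.

57.18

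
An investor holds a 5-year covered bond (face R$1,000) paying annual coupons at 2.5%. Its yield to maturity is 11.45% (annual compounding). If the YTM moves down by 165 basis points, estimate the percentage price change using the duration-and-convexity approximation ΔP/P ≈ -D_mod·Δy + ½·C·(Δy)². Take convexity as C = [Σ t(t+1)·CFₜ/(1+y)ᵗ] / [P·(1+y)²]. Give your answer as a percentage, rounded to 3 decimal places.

+7.260%

With y = 0.1145:
  t   CF        PV=CF/(1+0.1145)^t    t·PV        t(t+1)·PV
  1        25.00        22.4316        22.4316          44.8632
  2        25.00        20.1270        40.2541         120.7622
  3        25.00        18.0593        54.1778         216.7110
  4        25.00        16.2039        64.8156         324.0781
  5     1,025.00       596.1060     2,980.5301      17,883.1803
  Σ                    672.9278     3,162.2091      18,589.5949
P = 672.9278; D_Mac = 4.69918 yrs; D_mod = 4.21640 yrs; C = 22.24033.
Duration effect: -4.21640 × (-0.0165) = +0.069571
Convexity effect: 0.5 × 22.24033 × (-0.0165)² = +0.0030275
ΔP/P ≈ +0.069571 + 0.0030275 = +0.072598 = +7.2598%.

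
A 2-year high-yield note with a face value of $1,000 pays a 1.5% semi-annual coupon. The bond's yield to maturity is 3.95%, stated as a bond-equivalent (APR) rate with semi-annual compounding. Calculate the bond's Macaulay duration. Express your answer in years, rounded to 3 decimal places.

1.977 years

Periodic yield y = 0.01975. Discount each cash flow and weight by its period:
  t   CF        PV=CF/(1+0.01975)^t    t·PV
  1         7.50         7.3547         7.3547
  2         7.50         7.2123        14.4246
  3         7.50         7.0726        21.2179
  4     1,007.50       931.6873     3,726.7494
  Σ                    953.3270     3,769.7466
Price P = Σ PV = 953.3270.
Macaulay duration = Σ(t·PV) / P = 3,769.7466 / 953.3270 = 3.95431 half-year periods.
In years: 3.95431 / 2 = 1.97715 years.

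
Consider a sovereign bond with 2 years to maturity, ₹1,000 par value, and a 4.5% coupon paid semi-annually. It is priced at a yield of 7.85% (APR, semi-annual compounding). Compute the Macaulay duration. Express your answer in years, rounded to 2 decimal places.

Periodic yield y = 0.03925. Discount each cash flow and weight by its period:
  t   CF        PV=CF/(1+0.03925)^t    t·PV
  1        22.50        21.6502        21.6502
  2        22.50        20.8326        41.6651
  3        22.50        20.0458        60.1373
  4     1,022.50       876.5631     3,506.2524
  Σ                    939.0916     3,629.7050
Price P = Σ PV = 939.0916.
Macaulay duration = Σ(t·PV) / P = 3,629.7050 / 939.0916 = 3.86512 half-year periods.
In years: 3.86512 / 2 = 1.93256 years.

1.93 years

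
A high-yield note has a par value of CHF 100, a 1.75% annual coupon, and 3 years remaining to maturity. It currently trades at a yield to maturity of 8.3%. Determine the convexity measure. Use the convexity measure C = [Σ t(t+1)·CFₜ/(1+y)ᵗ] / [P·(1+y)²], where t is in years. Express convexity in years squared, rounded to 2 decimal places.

With y = 0.083:
  t   CF        PV=CF/(1+0.083)^t    t·PV        t(t+1)·PV
  1         1.75         1.6159         1.6159           3.2318
  2         1.75         1.4920         2.9841           8.9523
  3       101.75        80.1030       240.3091         961.2366
  Σ                     83.2110       244.9091         973.4206
P = 83.2110.
Convexity = Σ t(t+1)·PV / [P·(1+y)²] = 973.4206 / (83.2110 × 1.172889) = 9.97385.

9.97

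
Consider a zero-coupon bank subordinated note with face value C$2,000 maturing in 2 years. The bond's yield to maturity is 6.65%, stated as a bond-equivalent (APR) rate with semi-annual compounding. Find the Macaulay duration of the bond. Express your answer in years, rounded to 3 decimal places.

2.000 years

A zero-coupon bond has a single cash flow at maturity, so its Macaulay duration equals its maturity: 2 years.
(Equivalently: 4 semi-annual periods ÷ 2 = 2 years.)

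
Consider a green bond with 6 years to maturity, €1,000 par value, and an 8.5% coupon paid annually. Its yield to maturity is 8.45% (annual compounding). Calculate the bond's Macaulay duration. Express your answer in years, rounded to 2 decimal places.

4.94 years

Periodic yield y = 0.0845. Discount each cash flow and weight by its year:
  t   CF        PV=CF/(1+0.0845)^t    t·PV
  1        85.00        78.3771        78.3771
  2        85.00        72.2703       144.5406
  3        85.00        66.6393       199.9178
  4        85.00        61.4470       245.7880
  5        85.00        56.6593       283.2965
  6     1,085.00       666.8872     4,001.3234
  Σ                  1,002.2802     4,953.2434
Price P = Σ PV = 1,002.2802.
Macaulay duration = Σ(t·PV) / P = 4,953.2434 / 1,002.2802 = 4.94197 years.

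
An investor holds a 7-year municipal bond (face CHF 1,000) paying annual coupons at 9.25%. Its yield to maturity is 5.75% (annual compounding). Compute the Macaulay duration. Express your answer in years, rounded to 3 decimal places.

Periodic yield y = 0.0575. Discount each cash flow and weight by its year:
  t   CF        PV=CF/(1+0.0575)^t    t·PV
  1        92.50        87.4704        87.4704
  2        92.50        82.7144       165.4287
  3        92.50        78.2169       234.6507
  4        92.50        73.9640       295.8559
  5        92.50        69.9423       349.7115
  6        92.50        66.1393       396.8357
  7     1,092.50       738.6842     5,170.7894
  Σ                  1,197.1315     6,700.7424
Price P = Σ PV = 1,197.1315.
Macaulay duration = Σ(t·PV) / P = 6,700.7424 / 1,197.1315 = 5.59733 years.

5.597 years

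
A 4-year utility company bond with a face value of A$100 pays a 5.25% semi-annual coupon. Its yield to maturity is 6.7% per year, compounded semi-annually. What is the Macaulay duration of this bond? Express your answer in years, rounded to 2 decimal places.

3.65 years

Periodic yield y = 0.0335. Discount each cash flow and weight by its period:
  t   CF        PV=CF/(1+0.0335)^t    t·PV
  1        2.625         2.5399         2.5399
  2        2.625         2.4576         4.9152
  3        2.625         2.3779         7.1338
  4        2.625         2.3008         9.2034
  5        2.625         2.2263        11.1313
  6        2.625         2.1541        12.9246
  7        2.625         2.0843        14.5900
  8      102.625        78.8441       630.7530
  Σ                     94.9850       693.1911
Price P = Σ PV = 94.9850.
Macaulay duration = Σ(t·PV) / P = 693.1911 / 94.9850 = 7.29790 half-year periods.
In years: 7.29790 / 2 = 3.64895 years.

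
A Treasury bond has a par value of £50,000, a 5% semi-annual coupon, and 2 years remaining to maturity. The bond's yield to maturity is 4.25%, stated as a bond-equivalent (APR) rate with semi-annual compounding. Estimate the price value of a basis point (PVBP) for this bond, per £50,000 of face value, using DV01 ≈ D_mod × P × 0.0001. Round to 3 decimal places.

£9.577

Periodic yield y = 0.02125.
  t   CF        PV=CF/(1+0.02125)^t    t·PV
  1     1,250.00     1,223.9902     1,223.9902
  2     1,250.00     1,198.5216     2,397.0432
  3     1,250.00     1,173.5830     3,520.7490
  4    51,250.00    47,115.6939   188,462.7756
  Σ                 50,711.7887   195,604.5580
P = 50,711.7887; D_Mac = 3.85718 half-year periods = 1.92859 yrs; D_mod = 1.88846 yrs.
DV01 ≈ 1.88846 × 50,711.7887 × 0.0001 = 9.576723.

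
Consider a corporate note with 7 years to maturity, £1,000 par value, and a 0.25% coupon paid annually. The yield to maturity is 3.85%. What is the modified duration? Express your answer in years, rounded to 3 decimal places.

Periodic yield y = 0.0385. First find Macaulay duration:
  t   CF        PV=CF/(1+0.0385)^t    t·PV
  1         2.50         2.4073         2.4073
  2         2.50         2.3181         4.6361
  3         2.50         2.2321         6.6964
  4         2.50         2.1494         8.5975
  5         2.50         2.0697        10.3485
  6         2.50         1.9930        11.9578
  7     1,002.50       769.5536     5,386.8752
  Σ                    782.7232     5,431.5189
P = 782.7232; Macaulay duration = 5,431.5189 / 782.7232 = 6.93926 years.
Modified duration = D_Mac / (1 + y) = 6.93926 / 1.0385 = 6.68200 years.

6.682 years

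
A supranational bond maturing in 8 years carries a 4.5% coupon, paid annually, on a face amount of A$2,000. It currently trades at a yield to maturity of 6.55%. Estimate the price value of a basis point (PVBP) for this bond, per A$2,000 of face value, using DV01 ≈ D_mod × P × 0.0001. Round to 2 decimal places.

A$1.12

Periodic yield y = 0.0655.
  t   CF        PV=CF/(1+0.0655)^t    t·PV
  1        90.00        84.4674        84.4674
  2        90.00        79.2749       158.5498
  3        90.00        74.4016       223.2047
  4        90.00        69.8279       279.3114
  5        90.00        65.5353       327.6765
  6        90.00        61.5066       369.0397
  7        90.00        57.7256       404.0791
  8     2,090.00     1,258.1101    10,064.8809
  Σ                  1,750.8493    11,911.2094
P = 1,750.8493; D_Mac = 6.80310 yrs; D_mod = 6.38489 yrs.
DV01 ≈ 6.38489 × 1,750.8493 × 0.0001 = 1.117899.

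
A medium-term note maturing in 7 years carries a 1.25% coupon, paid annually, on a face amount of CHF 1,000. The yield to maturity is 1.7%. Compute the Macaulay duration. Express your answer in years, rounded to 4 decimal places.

6.7413 years

Periodic yield y = 0.017. Discount each cash flow and weight by its year:
  t   CF        PV=CF/(1+0.017)^t    t·PV
  1        12.50        12.2911        12.2911
  2        12.50        12.0856        24.1712
  3        12.50        11.8836        35.6507
  4        12.50        11.6849        46.7397
  5        12.50        11.4896        57.4480
  6        12.50        11.2976        67.7853
  7     1,012.50       899.8049     6,298.6344
  Σ                    970.5372     6,542.7205
Price P = Σ PV = 970.5372.
Macaulay duration = Σ(t·PV) / P = 6,542.7205 / 970.5372 = 6.74134 years.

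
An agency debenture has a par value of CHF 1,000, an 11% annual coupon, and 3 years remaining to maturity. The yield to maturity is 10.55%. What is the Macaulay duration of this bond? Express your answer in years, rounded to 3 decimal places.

Periodic yield y = 0.1055. Discount each cash flow and weight by its year:
  t   CF        PV=CF/(1+0.1055)^t    t·PV
  1       110.00        99.5025        99.5025
  2       110.00        90.0068       180.0135
  3     1,110.00       821.5741     2,464.7223
  Σ                  1,011.0834     2,744.2383
Price P = Σ PV = 1,011.0834.
Macaulay duration = Σ(t·PV) / P = 2,744.2383 / 1,011.0834 = 2.71416 years.

2.714 years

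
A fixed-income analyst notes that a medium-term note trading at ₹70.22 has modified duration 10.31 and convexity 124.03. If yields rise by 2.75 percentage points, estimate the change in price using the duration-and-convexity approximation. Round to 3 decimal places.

-₹16.616

Duration effect: -D_mod·Δy = -10.31 × (+0.0275) = -0.283525
Convexity effect: ½·C·(Δy)² = 0.5 × 124.03 × (0.0275)² = +0.04689884375
ΔP/P ≈ -0.283525 + 0.04689884375 = -0.23662615625
ΔP ≈ 70.22 × (-0.23662615625) = -16.615888691875.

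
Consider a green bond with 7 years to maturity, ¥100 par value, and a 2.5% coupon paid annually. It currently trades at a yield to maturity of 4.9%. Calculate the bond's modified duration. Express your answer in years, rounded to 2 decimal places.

Periodic yield y = 0.049. First find Macaulay duration:
  t   CF        PV=CF/(1+0.049)^t    t·PV
  1         2.50         2.3832         2.3832
  2         2.50         2.2719         4.5438
  3         2.50         2.1658         6.4973
  4         2.50         2.0646         8.2584
  5         2.50         1.9682         9.8408
  6         2.50         1.8762        11.2574
  7       102.50        73.3323       513.3263
  Σ                     86.0622       556.1073
P = 86.0622; Macaulay duration = 556.1073 / 86.0622 = 6.46169 years.
Modified duration = D_Mac / (1 + y) = 6.46169 / 1.049 = 6.15986 years.

6.16 years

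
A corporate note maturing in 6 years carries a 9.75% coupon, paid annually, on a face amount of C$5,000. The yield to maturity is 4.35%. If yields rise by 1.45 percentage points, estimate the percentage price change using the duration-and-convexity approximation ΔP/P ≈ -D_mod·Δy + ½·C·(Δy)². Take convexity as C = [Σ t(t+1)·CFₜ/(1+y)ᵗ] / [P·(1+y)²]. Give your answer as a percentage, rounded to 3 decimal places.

-6.585%

With y = 0.0435:
  t   CF        PV=CF/(1+0.0435)^t    t·PV        t(t+1)·PV
  1       487.50       467.1778       467.1778         934.3555
  2       487.50       447.7027       895.4054       2,686.2162
  3       487.50       429.0395     1,287.1184       5,148.4738
  4       487.50       411.1543     1,644.6171       8,223.0854
  5       487.50       394.0146     1,970.0732      11,820.4390
  6     5,487.50     4,250.3022    25,501.8134     178,512.6936
  Σ                  6,399.3911    31,766.2052     207,325.2636
P = 6,399.3911; D_Mac = 4.96394 yrs; D_mod = 4.75701 yrs; C = 29.75286.
Duration effect: -4.75701 × (+0.0145) = -0.068977
Convexity effect: 0.5 × 29.75286 × (0.0145)² = +0.0031278
ΔP/P ≈ -0.068977 + 0.0031278 = -0.065849 = -6.5849%.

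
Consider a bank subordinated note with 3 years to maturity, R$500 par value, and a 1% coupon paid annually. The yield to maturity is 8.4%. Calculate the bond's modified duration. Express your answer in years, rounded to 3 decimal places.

Periodic yield y = 0.084. First find Macaulay duration:
  t   CF        PV=CF/(1+0.084)^t    t·PV
  1         5.00         4.6125         4.6125
  2         5.00         4.2551         8.5102
  3       505.00       396.4638     1,189.3914
  Σ                    405.3315     1,202.5142
P = 405.3315; Macaulay duration = 1,202.5142 / 405.3315 = 2.96674 years.
Modified duration = D_Mac / (1 + y) = 2.96674 / 1.084 = 2.73685 years.

2.737 years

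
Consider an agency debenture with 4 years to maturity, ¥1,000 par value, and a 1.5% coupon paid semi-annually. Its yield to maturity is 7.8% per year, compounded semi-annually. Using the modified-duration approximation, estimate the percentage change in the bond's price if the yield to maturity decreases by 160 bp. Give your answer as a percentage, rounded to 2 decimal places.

+5.98%

Periodic yield y = 0.039. Modified duration first:
  t   CF        PV=CF/(1+0.039)^t    t·PV
  1         7.50         7.2185         7.2185
  2         7.50         6.9475        13.8951
  3         7.50         6.6867        20.0602
  4         7.50         6.4357        25.7430
  5         7.50         6.1942        30.9709
  6         7.50         5.9617        35.7700
  7         7.50         5.7379        40.1652
  8     1,007.50       741.8578     5,934.8625
  Σ                    787.0400     6,108.6854
P = 787.0400; D_Mac = 7.76159 half-year periods = 3.88080 yrs; D_mod = 3.88080/(1+0.039) = 3.73513 yrs.
ΔP/P ≈ -D_mod · Δy = -3.73513 × (-0.016) = +0.059762 = +5.9762%.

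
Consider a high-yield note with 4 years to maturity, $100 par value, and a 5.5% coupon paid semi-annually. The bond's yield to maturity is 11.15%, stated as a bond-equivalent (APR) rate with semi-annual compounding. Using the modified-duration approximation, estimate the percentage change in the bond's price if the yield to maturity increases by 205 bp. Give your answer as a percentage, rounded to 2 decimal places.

-6.99%

Periodic yield y = 0.05575. Modified duration first:
  t   CF        PV=CF/(1+0.05575)^t    t·PV
  1         2.75         2.6048         2.6048
  2         2.75         2.4672         4.9345
  3         2.75         2.3370         7.0109
  4         2.75         2.2135         8.8542
  5         2.75         2.0967        10.4833
  6         2.75         1.9859        11.9156
  7         2.75         1.8811        13.1675
  8       102.75        66.5722       532.5778
  Σ                     82.1584       591.5485
P = 82.1584; D_Mac = 7.20010 half-year periods = 3.60005 yrs; D_mod = 3.60005/(1+0.05575) = 3.40994 yrs.
ΔP/P ≈ -D_mod · Δy = -3.40994 × (+0.0205) = -0.069904 = -6.9904%.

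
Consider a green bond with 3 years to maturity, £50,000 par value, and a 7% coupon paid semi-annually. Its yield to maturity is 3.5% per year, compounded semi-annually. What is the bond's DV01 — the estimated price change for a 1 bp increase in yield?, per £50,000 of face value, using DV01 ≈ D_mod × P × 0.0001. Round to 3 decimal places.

£14.960

Periodic yield y = 0.0175.
  t   CF        PV=CF/(1+0.0175)^t    t·PV
  1     1,750.00     1,719.9017     1,719.9017
  2     1,750.00     1,690.3211     3,380.6422
  3     1,750.00     1,661.2492     4,983.7477
  4     1,750.00     1,632.6774     6,530.7095
  5     1,750.00     1,604.5969     8,022.9847
  6    51,750.00    46,634.1265   279,804.7592
  Σ                 54,942.8729   304,442.7451
P = 54,942.8729; D_Mac = 5.54108 half-year periods = 2.77054 yrs; D_mod = 2.72289 yrs.
DV01 ≈ 2.72289 × 54,942.8729 × 0.0001 = 14.960331.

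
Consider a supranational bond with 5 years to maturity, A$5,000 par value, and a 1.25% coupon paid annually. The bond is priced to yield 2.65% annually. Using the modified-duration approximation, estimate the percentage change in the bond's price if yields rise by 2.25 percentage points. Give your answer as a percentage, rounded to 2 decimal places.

Periodic yield y = 0.0265. Modified duration first:
  t   CF        PV=CF/(1+0.0265)^t    t·PV
  1        62.50        60.8865        60.8865
  2        62.50        59.3147       118.6293
  3        62.50        57.7834       173.3502
  4        62.50        56.2917       225.1667
  5     5,062.50     4,441.9152    22,209.5762
  Σ                  4,676.1915    22,787.6090
P = 4,676.1915; D_Mac = 4.87311 yrs; D_mod = 4.87311/(1+0.0265) = 4.74731 yrs.
ΔP/P ≈ -D_mod · Δy = -4.74731 × (+0.0225) = -0.106814 = -10.6814%.

-10.68%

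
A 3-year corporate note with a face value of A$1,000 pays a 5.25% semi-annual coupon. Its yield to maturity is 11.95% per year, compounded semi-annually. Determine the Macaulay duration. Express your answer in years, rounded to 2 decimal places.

Periodic yield y = 0.05975. Discount each cash flow and weight by its period:
  t   CF        PV=CF/(1+0.05975)^t    t·PV
  1        26.25        24.7700        24.7700
  2        26.25        23.3734        46.7469
  3        26.25        22.0556        66.1668
  4        26.25        20.8121        83.2483
  5        26.25        19.6387        98.1934
  6     1,026.25       724.4904     4,346.9422
  Σ                    835.1402     4,666.0676
Price P = Σ PV = 835.1402.
Macaulay duration = Σ(t·PV) / P = 4,666.0676 / 835.1402 = 5.58717 half-year periods.
In years: 5.58717 / 2 = 2.79358 years.

2.79 years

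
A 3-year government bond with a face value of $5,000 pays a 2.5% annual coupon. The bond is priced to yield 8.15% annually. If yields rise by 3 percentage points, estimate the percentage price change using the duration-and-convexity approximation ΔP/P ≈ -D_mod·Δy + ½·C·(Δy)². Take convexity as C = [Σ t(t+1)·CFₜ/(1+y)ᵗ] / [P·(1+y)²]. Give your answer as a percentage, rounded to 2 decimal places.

With y = 0.0815:
  t   CF        PV=CF/(1+0.0815)^t    t·PV        t(t+1)·PV
  1       125.00       115.5802       115.5802         231.1604
  2       125.00       106.8703       213.7406         641.2217
  3     5,125.00     4,051.4856    12,154.4568      48,617.8271
  Σ                  4,273.9361    12,483.7775      49,490.2092
P = 4,273.9361; D_Mac = 2.92091 yrs; D_mod = 2.70079 yrs; C = 9.90007.
Duration effect: -2.70079 × (+0.03) = -0.081024
Convexity effect: 0.5 × 9.90007 × (0.03)² = +0.0044550
ΔP/P ≈ -0.081024 + 0.0044550 = -0.076569 = -7.6569%.

-7.66%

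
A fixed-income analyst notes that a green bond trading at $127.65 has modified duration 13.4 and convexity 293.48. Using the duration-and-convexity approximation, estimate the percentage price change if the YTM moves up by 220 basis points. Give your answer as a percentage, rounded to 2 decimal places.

-22.38%

Duration effect: -D_mod·Δy = -13.4 × (+0.022) = -0.294800
Convexity effect: ½·C·(Δy)² = 0.5 × 293.48 × (0.022)² = +0.07102216
ΔP/P ≈ -0.294800 + 0.07102216 = -0.22377784
= -22.377784%.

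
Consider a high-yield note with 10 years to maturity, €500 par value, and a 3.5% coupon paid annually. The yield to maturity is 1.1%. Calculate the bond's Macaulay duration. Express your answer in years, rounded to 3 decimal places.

Periodic yield y = 0.011. Discount each cash flow and weight by its year:
  t   CF        PV=CF/(1+0.011)^t    t·PV
  1        17.50        17.3096        17.3096
  2        17.50        17.1213        34.2425
  3        17.50        16.9350        50.8049
  4        17.50        16.7507        67.0029
  5        17.50        16.5685        82.8423
  6        17.50        16.3882        98.3292
  7        17.50        16.2099       113.4692
  8        17.50        16.0335       128.2681
  9        17.50        15.8591       142.7316
  10      517.50       463.8727     4,638.7268
  Σ                    613.0484     5,373.7272
Price P = Σ PV = 613.0484.
Macaulay duration = Σ(t·PV) / P = 5,373.7272 / 613.0484 = 8.76558 years.

8.766 years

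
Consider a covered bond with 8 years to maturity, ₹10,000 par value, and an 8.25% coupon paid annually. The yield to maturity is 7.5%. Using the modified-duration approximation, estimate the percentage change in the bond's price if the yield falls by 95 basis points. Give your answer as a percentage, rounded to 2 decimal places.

+5.48%

Periodic yield y = 0.075. Modified duration first:
  t   CF        PV=CF/(1+0.075)^t    t·PV
  1       825.00       767.4419       767.4419
  2       825.00       713.8994     1,427.7988
  3       825.00       664.0925     1,992.2774
  4       825.00       617.7604     2,471.0417
  5       825.00       574.6609     2,873.3044
  6       825.00       534.5683     3,207.4095
  7       825.00       497.2728     3,480.9096
  8    10,825.00     6,069.6017    48,556.8134
  Σ                 10,439.2978    64,776.9967
P = 10,439.2978; D_Mac = 6.20511 yrs; D_mod = 6.20511/(1+0.075) = 5.77220 yrs.
ΔP/P ≈ -D_mod · Δy = -5.77220 × (-0.0095) = +0.054836 = +5.4836%.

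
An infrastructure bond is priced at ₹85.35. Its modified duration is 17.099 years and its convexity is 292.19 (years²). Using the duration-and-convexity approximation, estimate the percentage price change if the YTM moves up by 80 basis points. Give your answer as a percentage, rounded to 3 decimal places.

-12.744%

Duration effect: -D_mod·Δy = -17.099 × (+0.008) = -0.136792
Convexity effect: ½·C·(Δy)² = 0.5 × 292.19 × (0.008)² = +0.00935008
ΔP/P ≈ -0.136792 + 0.00935008 = -0.12744192
= -12.744192%.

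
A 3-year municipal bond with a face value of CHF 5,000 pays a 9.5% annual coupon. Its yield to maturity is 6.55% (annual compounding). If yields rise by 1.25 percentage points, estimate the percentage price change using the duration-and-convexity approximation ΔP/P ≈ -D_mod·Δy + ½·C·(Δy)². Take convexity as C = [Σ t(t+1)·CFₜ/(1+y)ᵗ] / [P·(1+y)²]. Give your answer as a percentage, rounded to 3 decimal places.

With y = 0.0655:
  t   CF        PV=CF/(1+0.0655)^t    t·PV        t(t+1)·PV
  1       475.00       445.8001       445.8001         891.6002
  2       475.00       418.3952       836.7904       2,510.3712
  3     5,475.00     4,526.0960    13,578.2880      54,313.1520
  Σ                  5,390.2913    14,860.8785      57,715.1234
P = 5,390.2913; D_Mac = 2.75697 yrs; D_mod = 2.58749 yrs; C = 9.43128.
Duration effect: -2.58749 × (+0.0125) = -0.032344
Convexity effect: 0.5 × 9.43128 × (0.0125)² = +0.0007368
ΔP/P ≈ -0.032344 + 0.0007368 = -0.031607 = -3.1607%.

-3.161%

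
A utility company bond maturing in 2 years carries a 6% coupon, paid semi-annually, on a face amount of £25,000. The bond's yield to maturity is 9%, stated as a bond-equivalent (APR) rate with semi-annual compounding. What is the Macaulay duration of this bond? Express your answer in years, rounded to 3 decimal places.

1.912 years

Periodic yield y = 0.045. Discount each cash flow and weight by its period:
  t   CF        PV=CF/(1+0.045)^t    t·PV
  1       750.00       717.7033       717.7033
  2       750.00       686.7975     1,373.5949
  3       750.00       657.2225     1,971.6674
  4    25,750.00    21,592.9546    86,371.8184
  Σ                 23,654.6779    90,434.7840
Price P = Σ PV = 23,654.6779.
Macaulay duration = Σ(t·PV) / P = 90,434.7840 / 23,654.6779 = 3.82312 half-year periods.
In years: 3.82312 / 2 = 1.91156 years.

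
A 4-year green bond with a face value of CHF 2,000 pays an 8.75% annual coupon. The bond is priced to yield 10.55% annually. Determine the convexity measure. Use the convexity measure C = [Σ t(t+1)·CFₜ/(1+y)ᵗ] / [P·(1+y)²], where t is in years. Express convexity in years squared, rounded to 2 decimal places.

With y = 0.1055:
  t   CF        PV=CF/(1+0.1055)^t    t·PV        t(t+1)·PV
  1       175.00       158.2994       158.2994         316.5988
  2       175.00       143.1926       286.3852         859.1556
  3       175.00       129.5274       388.5823       1,554.3294
  4     2,175.00     1,456.2109     5,824.8435      29,124.2177
  Σ                  1,887.2303     6,658.1105      31,854.3015
P = 1,887.2303.
Convexity = Σ t(t+1)·PV / [P·(1+y)²] = 31,854.3015 / (1,887.2303 × 1.222130) = 13.81102.

13.81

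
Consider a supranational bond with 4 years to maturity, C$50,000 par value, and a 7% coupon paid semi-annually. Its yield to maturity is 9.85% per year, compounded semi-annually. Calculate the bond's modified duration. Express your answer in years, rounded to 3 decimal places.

Periodic yield y = 0.04925. First find Macaulay duration:
  t   CF        PV=CF/(1+0.04925)^t    t·PV
  1     1,750.00     1,667.8580     1,667.8580
  2     1,750.00     1,589.5716     3,179.1432
  3     1,750.00     1,514.9598     4,544.8795
  4     1,750.00     1,443.8502     5,775.4008
  5     1,750.00     1,376.0783     6,880.3917
  6     1,750.00     1,311.4876     7,868.9255
  7     1,750.00     1,249.9286     8,749.5002
  8    51,750.00    35,227.2329   281,817.8634
  Σ                 45,380.9671   320,483.9622
P = 45,380.9671; Macaulay duration = 320,483.9622 / 45,380.9671 = 7.06208 half-year periods = 3.53104 years.
Modified duration = D_Mac / (1 + y) = 3.53104 / 1.04925 = 3.36530 years.

3.365 years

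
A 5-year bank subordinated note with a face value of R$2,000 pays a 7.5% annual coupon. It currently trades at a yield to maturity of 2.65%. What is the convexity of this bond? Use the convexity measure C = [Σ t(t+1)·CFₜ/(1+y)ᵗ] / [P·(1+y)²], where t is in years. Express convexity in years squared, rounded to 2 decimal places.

24.07

With y = 0.0265:
  t   CF        PV=CF/(1+0.0265)^t    t·PV        t(t+1)·PV
  1       150.00       146.1276       146.1276         292.2552
  2       150.00       142.3552       284.7104         854.1312
  3       150.00       138.6802       416.0405       1,664.1622
  4       150.00       135.1000       540.4001       2,702.0006
  5     2,150.00     1,886.4430     9,432.2151      56,593.2905
  Σ                  2,448.7061    10,819.4938      62,105.8398
P = 2,448.7061.
Convexity = Σ t(t+1)·PV / [P·(1+y)²] = 62,105.8398 / (2,448.7061 × 1.053702) = 24.07010.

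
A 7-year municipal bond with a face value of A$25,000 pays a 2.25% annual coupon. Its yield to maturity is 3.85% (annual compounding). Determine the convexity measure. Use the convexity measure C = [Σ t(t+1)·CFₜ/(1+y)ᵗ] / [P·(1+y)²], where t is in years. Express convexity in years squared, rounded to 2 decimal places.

With y = 0.0385:
  t   CF        PV=CF/(1+0.0385)^t    t·PV        t(t+1)·PV
  1       562.50       541.6466       541.6466       1,083.2932
  2       562.50       521.5663     1,043.1326       3,129.3978
  3       562.50       502.2304     1,506.6913       6,026.7652
  4       562.50       483.6114     1,934.4456       9,672.2279
  5       562.50       465.6826     2,328.4131      13,970.4784
  6       562.50       448.4185     2,690.5110      18,833.5770
  7    25,562.50    19,622.6573   137,358.6011   1,098,868.8090
  Σ                 22,585.8131   147,403.4413   1,151,584.5484
P = 22,585.8131.
Convexity = Σ t(t+1)·PV / [P·(1+y)²] = 1,151,584.5484 / (22,585.8131 × 1.078482) = 47.27669.

47.28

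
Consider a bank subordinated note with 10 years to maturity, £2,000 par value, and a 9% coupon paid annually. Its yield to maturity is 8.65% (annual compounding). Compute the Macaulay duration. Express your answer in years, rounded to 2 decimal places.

7.03 years

Periodic yield y = 0.0865. Discount each cash flow and weight by its year:
  t   CF        PV=CF/(1+0.0865)^t    t·PV
  1       180.00       165.6696       165.6696
  2       180.00       152.4801       304.9601
  3       180.00       140.3406       421.0218
  4       180.00       129.1676       516.6704
  5       180.00       118.8841       594.4206
  6       180.00       109.4193       656.5161
  7       180.00       100.7081       704.9567
  8       180.00        92.6904       741.5230
  9       180.00        85.3110       767.7988
  10    2,180.00       950.9533     9,509.5329
  Σ                  2,045.6240    14,383.0700
Price P = Σ PV = 2,045.6240.
Macaulay duration = Σ(t·PV) / P = 14,383.0700 / 2,045.6240 = 7.03114 years.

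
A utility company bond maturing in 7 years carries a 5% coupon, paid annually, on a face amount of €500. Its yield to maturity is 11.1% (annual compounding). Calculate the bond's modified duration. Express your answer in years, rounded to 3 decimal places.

Periodic yield y = 0.111. First find Macaulay duration:
  t   CF        PV=CF/(1+0.111)^t    t·PV
  1        25.00        22.5023        22.5023
  2        25.00        20.2541        40.5081
  3        25.00        18.2305        54.6914
  4        25.00        16.4091        65.6363
  5        25.00        14.7696        73.8482
  6        25.00        13.2940        79.7640
  7       525.00       251.2817     1,758.9720
  Σ                    356.7412     2,095.9222
P = 356.7412; Macaulay duration = 2,095.9222 / 356.7412 = 5.87519 years.
Modified duration = D_Mac / (1 + y) = 5.87519 / 1.111 = 5.28820 years.

5.288 years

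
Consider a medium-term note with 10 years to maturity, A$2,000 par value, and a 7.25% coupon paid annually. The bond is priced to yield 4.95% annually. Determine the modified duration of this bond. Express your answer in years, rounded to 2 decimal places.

Periodic yield y = 0.0495. First find Macaulay duration:
  t   CF        PV=CF/(1+0.0495)^t    t·PV
  1       145.00       138.1610       138.1610
  2       145.00       131.6446       263.2892
  3       145.00       125.4356       376.3067
  4       145.00       119.5194       478.0774
  5       145.00       113.8822       569.4109
  6       145.00       108.5109       651.0654
  7       145.00       103.3929       723.7506
  8       145.00        98.5164       788.1311
  9       145.00        93.8698       844.8284
  10    2,145.00     1,323.1311    13,231.3107
  Σ                  2,356.0639    18,064.3314
P = 2,356.0639; Macaulay duration = 18,064.3314 / 2,356.0639 = 7.66717 years.
Modified duration = D_Mac / (1 + y) = 7.66717 / 1.0495 = 7.30554 years.

7.31 years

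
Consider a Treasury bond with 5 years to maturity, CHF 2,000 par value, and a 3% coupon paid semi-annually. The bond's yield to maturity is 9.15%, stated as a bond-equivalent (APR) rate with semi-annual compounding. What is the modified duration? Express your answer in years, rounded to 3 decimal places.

Periodic yield y = 0.04575. First find Macaulay duration:
  t   CF        PV=CF/(1+0.04575)^t    t·PV
  1        30.00        28.6875        28.6875
  2        30.00        27.4325        54.8650
  3        30.00        26.2324        78.6971
  4        30.00        25.0847       100.3390
  5        30.00        23.9873       119.9366
  6        30.00        22.9379       137.6275
  7        30.00        21.9344       153.5409
  8        30.00        20.9748       167.7986
  9        30.00        20.0572       180.5148
  10    2,030.00     1,297.8285    12,978.2850
  Σ                  1,515.1574    14,000.2921
P = 1,515.1574; Macaulay duration = 14,000.2921 / 1,515.1574 = 9.24016 half-year periods = 4.62008 years.
Modified duration = D_Mac / (1 + y) = 4.62008 / 1.04575 = 4.41796 years.

4.418 years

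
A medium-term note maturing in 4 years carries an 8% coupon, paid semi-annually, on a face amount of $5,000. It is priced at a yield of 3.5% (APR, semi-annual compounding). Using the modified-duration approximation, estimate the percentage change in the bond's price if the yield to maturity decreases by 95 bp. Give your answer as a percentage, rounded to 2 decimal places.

+3.31%

Periodic yield y = 0.0175. Modified duration first:
  t   CF        PV=CF/(1+0.0175)^t    t·PV
  1       200.00       196.5602       196.5602
  2       200.00       193.1796       386.3591
  3       200.00       189.8571       569.5712
  4       200.00       186.5917       746.3668
  5       200.00       183.3825       916.9125
  6       200.00       180.2285     1,081.3711
  7       200.00       177.1288     1,239.9013
  8     5,200.00     4,526.1402    36,209.1214
  Σ                  5,833.0685    41,346.1636
P = 5,833.0685; D_Mac = 7.08824 half-year periods = 3.54412 yrs; D_mod = 3.54412/(1+0.0175) = 3.48316 yrs.
ΔP/P ≈ -D_mod · Δy = -3.48316 × (-0.0095) = +0.033090 = +3.3090%.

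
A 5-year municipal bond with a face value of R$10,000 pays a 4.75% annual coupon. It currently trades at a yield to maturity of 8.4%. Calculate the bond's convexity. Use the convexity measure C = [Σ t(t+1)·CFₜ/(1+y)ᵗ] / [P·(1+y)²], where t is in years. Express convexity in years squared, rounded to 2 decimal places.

With y = 0.084:
  t   CF        PV=CF/(1+0.084)^t    t·PV        t(t+1)·PV
  1       475.00       438.1919       438.1919         876.3838
  2       475.00       404.2361       808.4721       2,425.4163
  3       475.00       372.9115     1,118.7345       4,474.9379
  4       475.00       344.0143     1,376.0572       6,880.2858
  5    10,475.00     6,998.5428    34,992.7138     209,956.2829
  Σ                  8,557.8965    38,734.1694     224,613.3066
P = 8,557.8965.
Convexity = Σ t(t+1)·PV / [P·(1+y)²] = 224,613.3066 / (8,557.8965 × 1.175056) = 22.33623.

22.34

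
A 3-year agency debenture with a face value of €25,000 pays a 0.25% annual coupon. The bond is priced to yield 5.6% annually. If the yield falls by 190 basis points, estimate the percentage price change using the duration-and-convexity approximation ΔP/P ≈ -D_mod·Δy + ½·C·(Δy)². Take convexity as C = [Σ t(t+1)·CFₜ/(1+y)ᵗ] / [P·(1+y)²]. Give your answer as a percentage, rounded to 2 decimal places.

With y = 0.056:
  t   CF        PV=CF/(1+0.056)^t    t·PV        t(t+1)·PV
  1        62.50        59.1856        59.1856         118.3712
  2        62.50        56.0470       112.0940         336.2819
  3    25,062.50    21,282.9897    63,848.9692     255,395.8767
  Σ                 21,398.2223    64,020.2487     255,850.5298
P = 21,398.2223; D_Mac = 2.99185 yrs; D_mod = 2.83319 yrs; C = 10.72212.
Duration effect: -2.83319 × (-0.019) = +0.053831
Convexity effect: 0.5 × 10.72212 × (-0.019)² = +0.0019353
ΔP/P ≈ +0.053831 + 0.0019353 = +0.055766 = +5.5766%.

+5.58%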